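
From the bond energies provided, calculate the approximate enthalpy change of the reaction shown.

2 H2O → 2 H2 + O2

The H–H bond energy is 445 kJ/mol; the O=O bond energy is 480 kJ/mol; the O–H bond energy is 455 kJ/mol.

Bonds broken (reactants):
  O–H: 4 × 455 = 1820
  Σ(broken) = 1820 kJ
Bonds formed (products):
  H–H: 2 × 445 = 890
  O=O: 1 × 480 = 480
  Σ(formed) = 1370 kJ
ΔH = Σ(broken) − Σ(formed) = 1820 − 1370 = +450 kJ

ΔH ≈ +450 kJ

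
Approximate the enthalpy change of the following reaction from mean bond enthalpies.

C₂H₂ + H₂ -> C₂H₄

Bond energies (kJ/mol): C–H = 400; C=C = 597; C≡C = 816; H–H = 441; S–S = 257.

Bonds broken (reactants):
  C≡C: 1 × 816 = 816
  C–H: 2 × 400 = 800
  H–H: 1 × 441 = 441
  Σ(broken) = 2057 kJ
Bonds formed (products):
  C–H: 4 × 400 = 1600
  C=C: 1 × 597 = 597
  Σ(formed) = 2197 kJ
ΔH = Σ(broken) − Σ(formed) = 2057 − 2197 = −140 kJ

ΔH ≈ −140 kJ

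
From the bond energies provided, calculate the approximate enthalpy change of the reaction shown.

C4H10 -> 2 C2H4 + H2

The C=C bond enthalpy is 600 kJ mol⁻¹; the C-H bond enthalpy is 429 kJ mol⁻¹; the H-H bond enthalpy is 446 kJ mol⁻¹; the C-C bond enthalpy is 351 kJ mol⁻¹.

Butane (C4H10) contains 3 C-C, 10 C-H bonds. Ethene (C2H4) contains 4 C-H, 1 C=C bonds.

Bonds broken (reactants):
  C-C: 3 × 351 = 1053
  C-H: 10 × 429 = 4290
  Σ(broken) = 5343 kJ
Bonds formed (products):
  C-H: 8 × 429 = 3432
  C=C: 2 × 600 = 1200
  H-H: 1 × 446 = 446
  Σ(formed) = 5078 kJ
ΔH = Σ(broken) − Σ(formed) = 5343 − 5078 = +265 kJ

ΔH ≈ +265 kJ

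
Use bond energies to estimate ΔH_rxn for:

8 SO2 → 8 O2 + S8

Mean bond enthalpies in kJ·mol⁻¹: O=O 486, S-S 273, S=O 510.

Bonds broken (reactants):
  S=O: 16 × 510 = 8160
  Σ(broken) = 8160 kJ
Bonds formed (products):
  O=O: 8 × 486 = 3888
  S-S: 8 × 273 = 2184
  Σ(formed) = 6072 kJ
ΔH = Σ(broken) − Σ(formed) = 8160 − 6072 = +2088 kJ

ΔH ≈ +2088 kJ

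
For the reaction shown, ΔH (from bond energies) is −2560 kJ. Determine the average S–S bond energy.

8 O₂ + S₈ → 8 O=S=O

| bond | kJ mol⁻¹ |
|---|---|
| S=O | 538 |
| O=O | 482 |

D(S–S) ≈ 274 kJ/mol

Let D be the S–S bond energy.
Σ(broken) = 8×482 + 8×D = 3856 + 8D
Σ(formed) = 16×538 = 8608
ΔH = Σ(broken) − Σ(formed) = (3856 + 8D) − (8608) = −4752 + 8D
Setting this equal to −2560 kJ gives 8D = 2192, so D = 274 kJ/mol.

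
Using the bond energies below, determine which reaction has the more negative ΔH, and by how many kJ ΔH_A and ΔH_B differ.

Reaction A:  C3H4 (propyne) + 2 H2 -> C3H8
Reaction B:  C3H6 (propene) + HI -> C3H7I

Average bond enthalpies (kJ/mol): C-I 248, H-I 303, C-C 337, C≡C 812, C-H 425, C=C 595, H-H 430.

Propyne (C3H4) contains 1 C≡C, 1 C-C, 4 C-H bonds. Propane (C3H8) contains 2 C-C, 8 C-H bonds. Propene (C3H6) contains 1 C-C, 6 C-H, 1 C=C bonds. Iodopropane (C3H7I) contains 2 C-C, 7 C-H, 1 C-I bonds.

Reaction A:
  Bonds broken (reactants):
    C≡C: 1 × 812 = 812
    C-C: 1 × 337 = 337
    C-H: 4 × 425 = 1700
    H-H: 2 × 430 = 860
    Σ(broken) = 3709 kJ
  Bonds formed (products):
    C-C: 2 × 337 = 674
    C-H: 8 × 425 = 3400
    Σ(formed) = 4074 kJ
  ΔH_A = 3709 − 4074 = −365 kJ
Reaction B:
  Bonds broken (reactants):
    C-C: 1 × 337 = 337
    C-H: 6 × 425 = 2550
    C=C: 1 × 595 = 595
    H-I: 1 × 303 = 303
    Σ(broken) = 3785 kJ
  Bonds formed (products):
    C-C: 2 × 337 = 674
    C-H: 7 × 425 = 2975
    C-I: 1 × 248 = 248
    Σ(formed) = 3897 kJ
  ΔH_B = 3785 − 3897 = −112 kJ
ΔH_A − ΔH_B = −253 kJ, so reaction A has the more negative ΔH; |ΔH_A − ΔH_B| = 253 kJ.

Reaction A, by 253 kJ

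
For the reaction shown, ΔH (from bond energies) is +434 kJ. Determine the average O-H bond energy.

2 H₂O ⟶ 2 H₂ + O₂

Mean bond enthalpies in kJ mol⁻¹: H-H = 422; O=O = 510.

Let D be the O-H bond energy.
Σ(broken) = 4×D = 4D
Σ(formed) = 2×422 + 1×510 = 1354
ΔH = Σ(broken) − Σ(formed) = (4D) − (1354) = −1354 + 4D
Setting this equal to +434 kJ gives 4D = 1788, so D = 447 kJ/mol.

D(O-H) ≈ 447 kJ/mol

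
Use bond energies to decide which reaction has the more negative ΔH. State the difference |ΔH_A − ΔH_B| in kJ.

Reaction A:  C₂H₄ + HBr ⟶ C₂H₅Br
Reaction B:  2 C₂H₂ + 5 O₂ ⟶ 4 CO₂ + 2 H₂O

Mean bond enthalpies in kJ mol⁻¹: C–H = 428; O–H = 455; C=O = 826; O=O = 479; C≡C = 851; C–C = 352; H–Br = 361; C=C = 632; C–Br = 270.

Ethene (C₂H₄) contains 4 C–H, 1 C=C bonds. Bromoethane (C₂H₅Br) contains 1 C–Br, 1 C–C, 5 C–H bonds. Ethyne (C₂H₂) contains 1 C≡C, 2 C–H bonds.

Reaction A:
  Bonds broken (reactants):
    C–H: 4 × 428 = 1712
    C=C: 1 × 632 = 632
    H–Br: 1 × 361 = 361
    Σ(broken) = 2705 kJ
  Bonds formed (products):
    C–Br: 1 × 270 = 270
    C–C: 1 × 352 = 352
    C–H: 5 × 428 = 2140
    Σ(formed) = 2762 kJ
  ΔH_A = 2705 − 2762 = −57 kJ
Reaction B:
  Bonds broken (reactants):
    C≡C: 2 × 851 = 1702
    C–H: 4 × 428 = 1712
    O=O: 5 × 479 = 2395
    Σ(broken) = 5809 kJ
  Bonds formed (products):
    C=O: 8 × 826 = 6608
    O–H: 4 × 455 = 1820
    Σ(formed) = 8428 kJ
  ΔH_B = 5809 − 8428 = −2619 kJ
ΔH_A − ΔH_B = +2562 kJ, so reaction B has the more negative ΔH; |ΔH_A − ΔH_B| = 2562 kJ.

Reaction B, by 2562 kJ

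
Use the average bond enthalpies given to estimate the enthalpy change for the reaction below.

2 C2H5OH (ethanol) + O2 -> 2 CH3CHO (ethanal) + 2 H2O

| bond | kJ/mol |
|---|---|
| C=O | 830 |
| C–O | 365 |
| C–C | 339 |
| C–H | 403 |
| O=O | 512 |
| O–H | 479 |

Bonds broken (reactants):
  C–C: 2 × 339 = 678
  C–H: 10 × 403 = 4030
  C–O: 2 × 365 = 730
  O–H: 2 × 479 = 958
  O=O: 1 × 512 = 512
  Σ(broken) = 6908 kJ
Bonds formed (products):
  C–C: 2 × 339 = 678
  C–H: 8 × 403 = 3224
  C=O: 2 × 830 = 1660
  O–H: 4 × 479 = 1916
  Σ(formed) = 7478 kJ
ΔH = Σ(broken) − Σ(formed) = 6908 − 7478 = −570 kJ

ΔH ≈ −570 kJ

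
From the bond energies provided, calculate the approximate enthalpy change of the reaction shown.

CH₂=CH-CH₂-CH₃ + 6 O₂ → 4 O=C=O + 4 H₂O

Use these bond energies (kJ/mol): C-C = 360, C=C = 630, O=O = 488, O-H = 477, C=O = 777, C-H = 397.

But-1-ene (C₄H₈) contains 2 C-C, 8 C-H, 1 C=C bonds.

ΔH ≈ −2578 kJ

Bonds broken (reactants):
  C-C: 2 × 360 = 720
  C-H: 8 × 397 = 3176
  C=C: 1 × 630 = 630
  O=O: 6 × 488 = 2928
  Σ(broken) = 7454 kJ
Bonds formed (products):
  C=O: 8 × 777 = 6216
  O-H: 8 × 477 = 3816
  Σ(formed) = 10032 kJ
ΔH = Σ(broken) − Σ(formed) = 7454 − 10032 = −2578 kJ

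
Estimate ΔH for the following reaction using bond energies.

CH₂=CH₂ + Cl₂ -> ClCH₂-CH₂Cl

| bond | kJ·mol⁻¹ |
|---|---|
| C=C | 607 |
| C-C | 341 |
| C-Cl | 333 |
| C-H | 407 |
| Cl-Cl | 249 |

ΔH ≈ −151 kJ

Bonds broken (reactants):
  C-H: 4 × 407 = 1628
  C=C: 1 × 607 = 607
  Cl-Cl: 1 × 249 = 249
  Σ(broken) = 2484 kJ
Bonds formed (products):
  C-C: 1 × 341 = 341
  C-Cl: 2 × 333 = 666
  C-H: 4 × 407 = 1628
  Σ(formed) = 2635 kJ
ΔH = Σ(broken) − Σ(formed) = 2484 − 2635 = −151 kJ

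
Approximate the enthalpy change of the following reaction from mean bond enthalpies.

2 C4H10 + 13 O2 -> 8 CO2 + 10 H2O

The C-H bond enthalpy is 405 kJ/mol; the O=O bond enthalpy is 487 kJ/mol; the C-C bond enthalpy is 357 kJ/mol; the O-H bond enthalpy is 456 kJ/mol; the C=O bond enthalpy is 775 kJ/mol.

ΔH ≈ −4947 kJ

Bonds broken (reactants):
  C-C: 6 × 357 = 2142
  C-H: 20 × 405 = 8100
  O=O: 13 × 487 = 6331
  Σ(broken) = 16573 kJ
Bonds formed (products):
  C=O: 16 × 775 = 12400
  O-H: 20 × 456 = 9120
  Σ(formed) = 21520 kJ
ΔH = Σ(broken) − Σ(formed) = 16573 − 21520 = −4947 kJ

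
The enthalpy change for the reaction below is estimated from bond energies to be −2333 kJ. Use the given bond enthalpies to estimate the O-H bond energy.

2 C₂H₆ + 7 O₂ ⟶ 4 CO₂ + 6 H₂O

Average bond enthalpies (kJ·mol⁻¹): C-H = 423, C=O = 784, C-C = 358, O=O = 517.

D(O-H) ≈ 456 kJ/mol

Let D be the O-H bond energy.
Σ(broken) = 2×358 + 12×423 + 7×517 = 9411
Σ(formed) = 8×784 + 12×D = 6272 + 12D
ΔH = Σ(broken) − Σ(formed) = (9411) − (6272 + 12D) = +3139 − 12D
Setting this equal to −2333 kJ gives 12D = 5472, so D = 456 kJ/mol.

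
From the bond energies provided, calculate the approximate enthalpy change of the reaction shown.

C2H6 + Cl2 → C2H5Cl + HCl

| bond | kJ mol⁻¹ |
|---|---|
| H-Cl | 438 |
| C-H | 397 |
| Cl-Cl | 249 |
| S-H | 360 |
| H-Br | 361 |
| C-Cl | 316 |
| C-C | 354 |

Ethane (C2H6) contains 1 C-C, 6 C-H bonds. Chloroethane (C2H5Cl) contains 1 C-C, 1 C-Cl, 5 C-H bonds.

Bonds broken (reactants):
  C-C: 1 × 354 = 354
  C-H: 6 × 397 = 2382
  Cl-Cl: 1 × 249 = 249
  Σ(broken) = 2985 kJ
Bonds formed (products):
  C-C: 1 × 354 = 354
  C-Cl: 1 × 316 = 316
  C-H: 5 × 397 = 1985
  H-Cl: 1 × 438 = 438
  Σ(formed) = 3093 kJ
ΔH = Σ(broken) − Σ(formed) = 2985 − 3093 = −108 kJ

ΔH ≈ −108 kJ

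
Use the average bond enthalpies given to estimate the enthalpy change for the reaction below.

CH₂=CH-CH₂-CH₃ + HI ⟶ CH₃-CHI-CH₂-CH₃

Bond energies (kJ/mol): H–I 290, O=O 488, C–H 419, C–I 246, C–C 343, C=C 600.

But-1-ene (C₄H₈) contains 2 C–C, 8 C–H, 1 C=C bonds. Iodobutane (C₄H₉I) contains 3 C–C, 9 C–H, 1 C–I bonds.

ΔH ≈ −118 kJ

Bonds broken (reactants):
  C–C: 2 × 343 = 686
  C–H: 8 × 419 = 3352
  C=C: 1 × 600 = 600
  H–I: 1 × 290 = 290
  Σ(broken) = 4928 kJ
Bonds formed (products):
  C–C: 3 × 343 = 1029
  C–H: 9 × 419 = 3771
  C–I: 1 × 246 = 246
  Σ(formed) = 5046 kJ
ΔH = Σ(broken) − Σ(formed) = 4928 − 5046 = −118 kJ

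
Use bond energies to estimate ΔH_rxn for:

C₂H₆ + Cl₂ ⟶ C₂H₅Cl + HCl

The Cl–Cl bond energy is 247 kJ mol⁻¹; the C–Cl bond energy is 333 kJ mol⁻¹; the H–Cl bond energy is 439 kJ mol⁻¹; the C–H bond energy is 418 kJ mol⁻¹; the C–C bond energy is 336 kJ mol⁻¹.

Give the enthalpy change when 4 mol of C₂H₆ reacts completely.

ΔH = −428 kJ

Bonds broken (reactants):
  C–C: 1 × 336 = 336
  C–H: 6 × 418 = 2508
  Cl–Cl: 1 × 247 = 247
  Σ(broken) = 3091 kJ
Bonds formed (products):
  C–C: 1 × 336 = 336
  C–Cl: 1 × 333 = 333
  C–H: 5 × 418 = 2090
  H–Cl: 1 × 439 = 439
  Σ(formed) = 3198 kJ
ΔH = Σ(broken) − Σ(formed) = 3091 − 3198 = −107 kJ
For 4× the reaction as written: 4 × (−107) = −428 kJ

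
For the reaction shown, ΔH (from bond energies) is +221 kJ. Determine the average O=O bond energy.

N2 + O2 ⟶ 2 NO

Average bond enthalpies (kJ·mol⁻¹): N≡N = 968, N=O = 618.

D(O=O) ≈ 489 kJ/mol

Let D be the O=O bond energy.
Σ(broken) = 1×968 + 1×D = 968 + D
Σ(formed) = 2×618 = 1236
ΔH = Σ(broken) − Σ(formed) = (968 + D) − (1236) = −268 + D
Setting this equal to +221 kJ gives D = 489 kJ/mol.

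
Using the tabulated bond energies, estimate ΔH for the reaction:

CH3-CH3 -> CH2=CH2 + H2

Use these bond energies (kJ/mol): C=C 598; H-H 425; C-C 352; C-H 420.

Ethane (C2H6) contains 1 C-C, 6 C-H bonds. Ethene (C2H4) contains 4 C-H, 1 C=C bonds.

Bonds broken (reactants):
  C-C: 1 × 352 = 352
  C-H: 6 × 420 = 2520
  Σ(broken) = 2872 kJ
Bonds formed (products):
  C-H: 4 × 420 = 1680
  C=C: 1 × 598 = 598
  H-H: 1 × 425 = 425
  Σ(formed) = 2703 kJ
ΔH = Σ(broken) − Σ(formed) = 2872 − 2703 = +169 kJ

ΔH ≈ +169 kJ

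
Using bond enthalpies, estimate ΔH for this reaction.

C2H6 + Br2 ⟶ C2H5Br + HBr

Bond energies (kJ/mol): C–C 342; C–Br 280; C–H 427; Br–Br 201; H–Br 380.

Bonds broken (reactants):
  Br–Br: 1 × 201 = 201
  C–C: 1 × 342 = 342
  C–H: 6 × 427 = 2562
  Σ(broken) = 3105 kJ
Bonds formed (products):
  C–Br: 1 × 280 = 280
  C–C: 1 × 342 = 342
  C–H: 5 × 427 = 2135
  H–Br: 1 × 380 = 380
  Σ(formed) = 3137 kJ
ΔH = Σ(broken) − Σ(formed) = 3105 − 3137 = −32 kJ

ΔH ≈ −32 kJ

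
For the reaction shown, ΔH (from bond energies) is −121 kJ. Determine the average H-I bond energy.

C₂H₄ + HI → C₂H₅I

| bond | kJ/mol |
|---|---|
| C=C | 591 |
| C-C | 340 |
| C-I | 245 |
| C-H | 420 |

Let D be the H-I bond energy.
Σ(broken) = 4×420 + 1×591 + 1×D = 2271 + D
Σ(formed) = 1×340 + 5×420 + 1×245 = 2685
ΔH = Σ(broken) − Σ(formed) = (2271 + D) − (2685) = −414 + D
Setting this equal to −121 kJ gives D = 293 kJ/mol.

D(H-I) ≈ 293 kJ/mol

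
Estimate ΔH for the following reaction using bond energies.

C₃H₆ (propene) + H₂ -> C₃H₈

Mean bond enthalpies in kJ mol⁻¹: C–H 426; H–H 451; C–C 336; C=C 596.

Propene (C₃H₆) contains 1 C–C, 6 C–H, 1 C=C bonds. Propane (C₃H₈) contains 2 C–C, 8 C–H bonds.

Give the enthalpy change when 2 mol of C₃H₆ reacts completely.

Bonds broken (reactants):
  C–C: 1 × 336 = 336
  C–H: 6 × 426 = 2556
  C=C: 1 × 596 = 596
  H–H: 1 × 451 = 451
  Σ(broken) = 3939 kJ
Bonds formed (products):
  C–C: 2 × 336 = 672
  C–H: 8 × 426 = 3408
  Σ(formed) = 4080 kJ
ΔH = Σ(broken) − Σ(formed) = 3939 − 4080 = −141 kJ
For 2× the reaction as written: 2 × (−141) = −282 kJ

ΔH = −282 kJ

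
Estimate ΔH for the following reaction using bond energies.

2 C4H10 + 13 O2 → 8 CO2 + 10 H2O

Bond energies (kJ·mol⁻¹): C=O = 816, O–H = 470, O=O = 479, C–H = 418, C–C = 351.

Bonds broken (reactants):
  C–C: 6 × 351 = 2106
  C–H: 20 × 418 = 8360
  O=O: 13 × 479 = 6227
  Σ(broken) = 16693 kJ
Bonds formed (products):
  C=O: 16 × 816 = 13056
  O–H: 20 × 470 = 9400
  Σ(formed) = 22456 kJ
ΔH = Σ(broken) − Σ(formed) = 16693 − 22456 = −5763 kJ

ΔH ≈ −5763 kJ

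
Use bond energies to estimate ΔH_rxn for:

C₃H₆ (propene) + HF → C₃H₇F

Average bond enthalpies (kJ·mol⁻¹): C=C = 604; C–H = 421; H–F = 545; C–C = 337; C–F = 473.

ΔH ≈ −82 kJ

Bonds broken (reactants):
  C–C: 1 × 337 = 337
  C–H: 6 × 421 = 2526
  C=C: 1 × 604 = 604
  H–F: 1 × 545 = 545
  Σ(broken) = 4012 kJ
Bonds formed (products):
  C–C: 2 × 337 = 674
  C–F: 1 × 473 = 473
  C–H: 7 × 421 = 2947
  Σ(formed) = 4094 kJ
ΔH = Σ(broken) − Σ(formed) = 4012 − 4094 = −82 kJ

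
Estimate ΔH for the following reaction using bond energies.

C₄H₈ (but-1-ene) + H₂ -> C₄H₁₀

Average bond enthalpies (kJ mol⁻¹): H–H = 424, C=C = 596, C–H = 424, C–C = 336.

Bonds broken (reactants):
  C–C: 2 × 336 = 672
  C–H: 8 × 424 = 3392
  C=C: 1 × 596 = 596
  H–H: 1 × 424 = 424
  Σ(broken) = 5084 kJ
Bonds formed (products):
  C–C: 3 × 336 = 1008
  C–H: 10 × 424 = 4240
  Σ(formed) = 5248 kJ
ΔH = Σ(broken) − Σ(formed) = 5084 − 5248 = −164 kJ

ΔH ≈ −164 kJ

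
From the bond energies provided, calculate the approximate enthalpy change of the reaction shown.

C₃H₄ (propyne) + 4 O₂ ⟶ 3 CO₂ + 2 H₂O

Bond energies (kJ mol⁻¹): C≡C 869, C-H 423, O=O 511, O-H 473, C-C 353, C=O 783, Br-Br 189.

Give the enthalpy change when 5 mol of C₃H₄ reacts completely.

ΔH = −8160 kJ

Bonds broken (reactants):
  C≡C: 1 × 869 = 869
  C-C: 1 × 353 = 353
  C-H: 4 × 423 = 1692
  O=O: 4 × 511 = 2044
  Σ(broken) = 4958 kJ
Bonds formed (products):
  C=O: 6 × 783 = 4698
  O-H: 4 × 473 = 1892
  Σ(formed) = 6590 kJ
ΔH = Σ(broken) − Σ(formed) = 4958 − 6590 = −1632 kJ
For 5× the reaction as written: 5 × (−1632) = −8160 kJ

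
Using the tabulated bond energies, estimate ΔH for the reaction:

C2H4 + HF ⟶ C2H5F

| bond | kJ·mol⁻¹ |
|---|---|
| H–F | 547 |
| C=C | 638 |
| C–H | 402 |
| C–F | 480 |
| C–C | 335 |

ΔH ≈ −32 kJ

Bonds broken (reactants):
  C–H: 4 × 402 = 1608
  C=C: 1 × 638 = 638
  H–F: 1 × 547 = 547
  Σ(broken) = 2793 kJ
Bonds formed (products):
  C–C: 1 × 335 = 335
  C–F: 1 × 480 = 480
  C–H: 5 × 402 = 2010
  Σ(formed) = 2825 kJ
ΔH = Σ(broken) − Σ(formed) = 2793 − 2825 = −32 kJ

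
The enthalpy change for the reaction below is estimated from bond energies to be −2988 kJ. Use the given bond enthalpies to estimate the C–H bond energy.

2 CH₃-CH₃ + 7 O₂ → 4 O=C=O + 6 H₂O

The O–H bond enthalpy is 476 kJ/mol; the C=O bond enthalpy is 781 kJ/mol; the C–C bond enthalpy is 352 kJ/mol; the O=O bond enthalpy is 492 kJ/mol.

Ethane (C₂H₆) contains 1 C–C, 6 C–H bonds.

D(C–H) ≈ 402 kJ/mol

Let D be the C–H bond energy.
Σ(broken) = 2×352 + 12×D + 7×492 = 4148 + 12D
Σ(formed) = 8×781 + 12×476 = 11960
ΔH = Σ(broken) − Σ(formed) = (4148 + 12D) − (11960) = −7812 + 12D
Setting this equal to −2988 kJ gives 12D = 4824, so D = 402 kJ/mol.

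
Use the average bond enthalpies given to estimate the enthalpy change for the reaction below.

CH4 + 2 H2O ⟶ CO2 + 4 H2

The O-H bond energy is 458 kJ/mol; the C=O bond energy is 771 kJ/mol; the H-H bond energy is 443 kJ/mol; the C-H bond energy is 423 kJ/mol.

Bonds broken (reactants):
  C-H: 4 × 423 = 1692
  O-H: 4 × 458 = 1832
  Σ(broken) = 3524 kJ
Bonds formed (products):
  C=O: 2 × 771 = 1542
  H-H: 4 × 443 = 1772
  Σ(formed) = 3314 kJ
ΔH = Σ(broken) − Σ(formed) = 3524 − 3314 = +210 kJ

ΔH ≈ +210 kJ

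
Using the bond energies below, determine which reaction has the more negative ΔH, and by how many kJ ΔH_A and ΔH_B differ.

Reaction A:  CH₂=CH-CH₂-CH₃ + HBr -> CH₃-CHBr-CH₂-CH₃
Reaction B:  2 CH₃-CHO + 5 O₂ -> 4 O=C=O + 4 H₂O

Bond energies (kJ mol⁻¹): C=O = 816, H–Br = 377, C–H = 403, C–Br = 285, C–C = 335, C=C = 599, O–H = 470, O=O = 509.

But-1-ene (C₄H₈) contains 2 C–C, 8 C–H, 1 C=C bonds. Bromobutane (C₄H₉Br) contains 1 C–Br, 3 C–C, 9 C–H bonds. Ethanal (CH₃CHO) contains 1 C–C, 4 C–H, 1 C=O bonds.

Reaction B, by 2170 kJ

Reaction A:
  Bonds broken (reactants):
    C–C: 2 × 335 = 670
    C–H: 8 × 403 = 3224
    C=C: 1 × 599 = 599
    H–Br: 1 × 377 = 377
    Σ(broken) = 4870 kJ
  Bonds formed (products):
    C–Br: 1 × 285 = 285
    C–C: 3 × 335 = 1005
    C–H: 9 × 403 = 3627
    Σ(formed) = 4917 kJ
  ΔH_A = 4870 − 4917 = −47 kJ
Reaction B:
  Bonds broken (reactants):
    C–C: 2 × 335 = 670
    C–H: 8 × 403 = 3224
    C=O: 2 × 816 = 1632
    O=O: 5 × 509 = 2545
    Σ(broken) = 8071 kJ
  Bonds formed (products):
    C=O: 8 × 816 = 6528
    O–H: 8 × 470 = 3760
    Σ(formed) = 10288 kJ
  ΔH_B = 8071 − 10288 = −2217 kJ
ΔH_A − ΔH_B = +2170 kJ, so reaction B has the more negative ΔH; |ΔH_A − ΔH_B| = 2170 kJ.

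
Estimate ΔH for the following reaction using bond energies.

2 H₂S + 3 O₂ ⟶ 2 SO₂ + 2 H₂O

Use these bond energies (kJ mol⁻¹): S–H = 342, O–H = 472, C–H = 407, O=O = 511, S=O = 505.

ΔH ≈ −1007 kJ

Bonds broken (reactants):
  O=O: 3 × 511 = 1533
  S–H: 4 × 342 = 1368
  Σ(broken) = 2901 kJ
Bonds formed (products):
  O–H: 4 × 472 = 1888
  S=O: 4 × 505 = 2020
  Σ(formed) = 3908 kJ
ΔH = Σ(broken) − Σ(formed) = 2901 − 3908 = −1007 kJ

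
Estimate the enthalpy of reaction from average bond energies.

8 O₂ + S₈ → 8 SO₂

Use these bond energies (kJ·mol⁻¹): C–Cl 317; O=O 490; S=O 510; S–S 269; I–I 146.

ΔH ≈ −2088 kJ

Bonds broken (reactants):
  O=O: 8 × 490 = 3920
  S–S: 8 × 269 = 2152
  Σ(broken) = 6072 kJ
Bonds formed (products):
  S=O: 16 × 510 = 8160
  Σ(formed) = 8160 kJ
ΔH = Σ(broken) − Σ(formed) = 6072 − 8160 = −2088 kJ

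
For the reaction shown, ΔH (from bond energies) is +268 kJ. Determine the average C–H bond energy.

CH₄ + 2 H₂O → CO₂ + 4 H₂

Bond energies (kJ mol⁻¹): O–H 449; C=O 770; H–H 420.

Let D be the C–H bond energy.
Σ(broken) = 4×D + 4×449 = 1796 + 4D
Σ(formed) = 2×770 + 4×420 = 3220
ΔH = Σ(broken) − Σ(formed) = (1796 + 4D) − (3220) = −1424 + 4D
Setting this equal to +268 kJ gives 4D = 1692, so D = 423 kJ/mol.

D(C–H) ≈ 423 kJ/mol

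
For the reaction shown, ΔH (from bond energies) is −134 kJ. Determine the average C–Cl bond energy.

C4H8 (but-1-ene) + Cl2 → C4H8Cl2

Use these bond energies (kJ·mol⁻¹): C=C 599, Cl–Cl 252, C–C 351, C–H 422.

Let D be the C–Cl bond energy.
Σ(broken) = 2×351 + 8×422 + 1×599 + 1×252 = 4929
Σ(formed) = 3×351 + 2×D + 8×422 = 4429 + 2D
ΔH = Σ(broken) − Σ(formed) = (4929) − (4429 + 2D) = +500 − 2D
Setting this equal to −134 kJ gives 2D = 634, so D = 317 kJ/mol.

D(C–Cl) ≈ 317 kJ/mol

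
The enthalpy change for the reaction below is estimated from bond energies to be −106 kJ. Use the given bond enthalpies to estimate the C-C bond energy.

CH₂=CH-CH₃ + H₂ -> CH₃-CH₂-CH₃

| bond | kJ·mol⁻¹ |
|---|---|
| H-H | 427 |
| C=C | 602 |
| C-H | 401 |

Let D be the C-C bond energy.
Σ(broken) = 1×D + 6×401 + 1×602 + 1×427 = 3435 + D
Σ(formed) = 2×D + 8×401 = 3208 + 2D
ΔH = Σ(broken) − Σ(formed) = (3435 + D) − (3208 + 2D) = +227 − D
Setting this equal to −106 kJ gives D = 333 kJ/mol.

D(C-C) ≈ 333 kJ/mol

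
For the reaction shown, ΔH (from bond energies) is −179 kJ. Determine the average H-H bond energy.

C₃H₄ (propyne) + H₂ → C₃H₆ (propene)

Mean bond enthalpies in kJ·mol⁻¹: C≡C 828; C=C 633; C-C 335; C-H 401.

Let D be the H-H bond energy.
Σ(broken) = 1×828 + 1×335 + 4×401 + 1×D = 2767 + D
Σ(formed) = 1×335 + 6×401 + 1×633 = 3374
ΔH = Σ(broken) − Σ(formed) = (2767 + D) − (3374) = −607 + D
Setting this equal to −179 kJ gives D = 428 kJ/mol.

D(H-H) ≈ 428 kJ/mol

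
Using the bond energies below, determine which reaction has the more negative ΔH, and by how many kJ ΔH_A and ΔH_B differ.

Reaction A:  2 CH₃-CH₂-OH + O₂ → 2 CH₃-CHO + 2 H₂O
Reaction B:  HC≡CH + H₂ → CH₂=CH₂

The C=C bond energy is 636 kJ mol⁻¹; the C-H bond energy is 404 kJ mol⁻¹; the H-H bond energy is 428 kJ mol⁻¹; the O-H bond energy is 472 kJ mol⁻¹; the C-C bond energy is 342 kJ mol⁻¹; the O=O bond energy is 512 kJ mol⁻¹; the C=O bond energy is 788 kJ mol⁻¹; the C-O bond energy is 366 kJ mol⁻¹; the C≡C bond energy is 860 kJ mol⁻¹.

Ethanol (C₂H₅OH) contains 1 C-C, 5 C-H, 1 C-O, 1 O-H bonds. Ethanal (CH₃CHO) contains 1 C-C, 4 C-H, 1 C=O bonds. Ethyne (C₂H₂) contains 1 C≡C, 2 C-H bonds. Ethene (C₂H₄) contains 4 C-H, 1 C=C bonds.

Reaction A, by 312 kJ

Reaction A:
  Bonds broken (reactants):
    C-C: 2 × 342 = 684
    C-H: 10 × 404 = 4040
    C-O: 2 × 366 = 732
    O-H: 2 × 472 = 944
    O=O: 1 × 512 = 512
    Σ(broken) = 6912 kJ
  Bonds formed (products):
    C-C: 2 × 342 = 684
    C-H: 8 × 404 = 3232
    C=O: 2 × 788 = 1576
    O-H: 4 × 472 = 1888
    Σ(formed) = 7380 kJ
  ΔH_A = 6912 − 7380 = −468 kJ
Reaction B:
  Bonds broken (reactants):
    C≡C: 1 × 860 = 860
    C-H: 2 × 404 = 808
    H-H: 1 × 428 = 428
    Σ(broken) = 2096 kJ
  Bonds formed (products):
    C-H: 4 × 404 = 1616
    C=C: 1 × 636 = 636
    Σ(formed) = 2252 kJ
  ΔH_B = 2096 − 2252 = −156 kJ
ΔH_A − ΔH_B = −312 kJ, so reaction A has the more negative ΔH; |ΔH_A − ΔH_B| = 312 kJ.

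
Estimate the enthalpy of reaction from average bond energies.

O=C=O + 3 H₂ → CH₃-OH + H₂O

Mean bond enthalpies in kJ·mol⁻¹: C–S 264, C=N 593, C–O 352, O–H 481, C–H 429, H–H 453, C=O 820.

ΔH ≈ −83 kJ

Bonds broken (reactants):
  C=O: 2 × 820 = 1640
  H–H: 3 × 453 = 1359
  Σ(broken) = 2999 kJ
Bonds formed (products):
  C–H: 3 × 429 = 1287
  C–O: 1 × 352 = 352
  O–H: 3 × 481 = 1443
  Σ(formed) = 3082 kJ
ΔH = Σ(broken) − Σ(formed) = 2999 − 3082 = −83 kJ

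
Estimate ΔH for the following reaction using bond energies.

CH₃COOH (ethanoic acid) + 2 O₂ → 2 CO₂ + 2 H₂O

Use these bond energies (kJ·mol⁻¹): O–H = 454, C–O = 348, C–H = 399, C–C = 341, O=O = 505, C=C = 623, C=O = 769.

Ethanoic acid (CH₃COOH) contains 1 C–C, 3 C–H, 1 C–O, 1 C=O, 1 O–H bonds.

ΔH ≈ −773 kJ

Bonds broken (reactants):
  C–C: 1 × 341 = 341
  C–H: 3 × 399 = 1197
  C–O: 1 × 348 = 348
  C=O: 1 × 769 = 769
  O–H: 1 × 454 = 454
  O=O: 2 × 505 = 1010
  Σ(broken) = 4119 kJ
Bonds formed (products):
  C=O: 4 × 769 = 3076
  O–H: 4 × 454 = 1816
  Σ(formed) = 4892 kJ
ΔH = Σ(broken) − Σ(formed) = 4119 − 4892 = −773 kJ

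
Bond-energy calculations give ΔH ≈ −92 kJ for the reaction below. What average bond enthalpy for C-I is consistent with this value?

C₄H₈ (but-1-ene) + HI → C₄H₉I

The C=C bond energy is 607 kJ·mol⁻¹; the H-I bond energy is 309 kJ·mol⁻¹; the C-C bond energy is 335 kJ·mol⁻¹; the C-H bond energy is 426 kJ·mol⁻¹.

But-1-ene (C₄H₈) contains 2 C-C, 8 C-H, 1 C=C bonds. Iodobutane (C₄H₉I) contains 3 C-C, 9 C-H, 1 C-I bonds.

Let D be the C-I bond energy.
Σ(broken) = 2×335 + 8×426 + 1×607 + 1×309 = 4994
Σ(formed) = 3×335 + 9×426 + 1×D = 4839 + D
ΔH = Σ(broken) − Σ(formed) = (4994) − (4839 + D) = +155 − D
Setting this equal to −92 kJ gives D = 247 kJ/mol.

D(C-I) ≈ 247 kJ/mol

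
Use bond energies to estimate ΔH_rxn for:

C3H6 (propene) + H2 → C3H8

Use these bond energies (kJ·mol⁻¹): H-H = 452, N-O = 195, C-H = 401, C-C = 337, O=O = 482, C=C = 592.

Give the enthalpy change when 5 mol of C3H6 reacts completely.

ΔH = −475 kJ

Bonds broken (reactants):
  C-C: 1 × 337 = 337
  C-H: 6 × 401 = 2406
  C=C: 1 × 592 = 592
  H-H: 1 × 452 = 452
  Σ(broken) = 3787 kJ
Bonds formed (products):
  C-C: 2 × 337 = 674
  C-H: 8 × 401 = 3208
  Σ(formed) = 3882 kJ
ΔH = Σ(broken) − Σ(formed) = 3787 − 3882 = −95 kJ
For 5× the reaction as written: 5 × (−95) = −475 kJ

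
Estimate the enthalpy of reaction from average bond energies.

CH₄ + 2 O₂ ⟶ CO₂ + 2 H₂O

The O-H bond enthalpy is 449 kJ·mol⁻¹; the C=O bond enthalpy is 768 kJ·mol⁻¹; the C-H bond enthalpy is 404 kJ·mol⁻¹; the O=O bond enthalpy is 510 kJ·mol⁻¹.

ΔH ≈ −696 kJ

Bonds broken (reactants):
  C-H: 4 × 404 = 1616
  O=O: 2 × 510 = 1020
  Σ(broken) = 2636 kJ
Bonds formed (products):
  C=O: 2 × 768 = 1536
  O-H: 4 × 449 = 1796
  Σ(formed) = 3332 kJ
ΔH = Σ(broken) − Σ(formed) = 2636 − 3332 = −696 kJ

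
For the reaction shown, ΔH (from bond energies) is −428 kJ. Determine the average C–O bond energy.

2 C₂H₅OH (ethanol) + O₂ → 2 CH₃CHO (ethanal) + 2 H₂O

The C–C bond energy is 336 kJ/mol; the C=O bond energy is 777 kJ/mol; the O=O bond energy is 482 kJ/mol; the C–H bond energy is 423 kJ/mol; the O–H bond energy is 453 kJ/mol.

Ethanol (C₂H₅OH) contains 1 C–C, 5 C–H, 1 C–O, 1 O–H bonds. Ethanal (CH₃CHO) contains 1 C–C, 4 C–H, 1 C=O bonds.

Let D be the C–O bond energy.
Σ(broken) = 2×336 + 10×423 + 2×D + 2×453 + 1×482 = 6290 + 2D
Σ(formed) = 2×336 + 8×423 + 2×777 + 4×453 = 7422
ΔH = Σ(broken) − Σ(formed) = (6290 + 2D) − (7422) = −1132 + 2D
Setting this equal to −428 kJ gives 2D = 704, so D = 352 kJ/mol.

D(C–O) ≈ 352 kJ/mol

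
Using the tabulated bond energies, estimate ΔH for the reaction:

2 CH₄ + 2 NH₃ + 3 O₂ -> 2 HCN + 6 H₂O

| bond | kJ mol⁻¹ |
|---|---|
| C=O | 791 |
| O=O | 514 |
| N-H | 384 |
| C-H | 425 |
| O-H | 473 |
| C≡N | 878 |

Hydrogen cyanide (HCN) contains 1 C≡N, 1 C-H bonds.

ΔH ≈ −1036 kJ

Bonds broken (reactants):
  C-H: 8 × 425 = 3400
  N-H: 6 × 384 = 2304
  O=O: 3 × 514 = 1542
  Σ(broken) = 7246 kJ
Bonds formed (products):
  C≡N: 2 × 878 = 1756
  C-H: 2 × 425 = 850
  O-H: 12 × 473 = 5676
  Σ(formed) = 8282 kJ
ΔH = Σ(broken) − Σ(formed) = 7246 − 8282 = −1036 kJ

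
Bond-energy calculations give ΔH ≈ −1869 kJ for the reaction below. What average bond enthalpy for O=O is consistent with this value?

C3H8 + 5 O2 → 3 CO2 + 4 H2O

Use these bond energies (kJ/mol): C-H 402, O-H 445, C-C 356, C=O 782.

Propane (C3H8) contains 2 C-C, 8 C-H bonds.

Let D be the O=O bond energy.
Σ(broken) = 2×356 + 8×402 + 5×D = 3928 + 5D
Σ(formed) = 6×782 + 8×445 = 8252
ΔH = Σ(broken) − Σ(formed) = (3928 + 5D) − (8252) = −4324 + 5D
Setting this equal to −1869 kJ gives 5D = 2455, so D = 491 kJ/mol.

D(O=O) ≈ 491 kJ/mol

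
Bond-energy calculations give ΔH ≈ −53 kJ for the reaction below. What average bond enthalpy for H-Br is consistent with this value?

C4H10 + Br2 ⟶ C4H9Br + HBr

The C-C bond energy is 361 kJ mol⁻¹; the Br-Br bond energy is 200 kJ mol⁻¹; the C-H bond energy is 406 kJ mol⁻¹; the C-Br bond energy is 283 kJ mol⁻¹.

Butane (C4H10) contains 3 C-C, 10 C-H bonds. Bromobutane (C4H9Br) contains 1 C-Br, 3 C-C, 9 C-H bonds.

D(H-Br) ≈ 376 kJ/mol

Let D be the H-Br bond energy.
Σ(broken) = 1×200 + 3×361 + 10×406 = 5343
Σ(formed) = 1×283 + 3×361 + 9×406 + 1×D = 5020 + D
ΔH = Σ(broken) − Σ(formed) = (5343) − (5020 + D) = +323 − D
Setting this equal to −53 kJ gives D = 376 kJ/mol.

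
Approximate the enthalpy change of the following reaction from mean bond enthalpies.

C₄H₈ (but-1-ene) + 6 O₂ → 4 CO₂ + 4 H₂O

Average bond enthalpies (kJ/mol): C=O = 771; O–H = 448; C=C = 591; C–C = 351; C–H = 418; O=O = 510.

Bonds broken (reactants):
  C–C: 2 × 351 = 702
  C–H: 8 × 418 = 3344
  C=C: 1 × 591 = 591
  O=O: 6 × 510 = 3060
  Σ(broken) = 7697 kJ
Bonds formed (products):
  C=O: 8 × 771 = 6168
  O–H: 8 × 448 = 3584
  Σ(formed) = 9752 kJ
ΔH = Σ(broken) − Σ(formed) = 7697 − 9752 = −2055 kJ

ΔH ≈ −2055 kJ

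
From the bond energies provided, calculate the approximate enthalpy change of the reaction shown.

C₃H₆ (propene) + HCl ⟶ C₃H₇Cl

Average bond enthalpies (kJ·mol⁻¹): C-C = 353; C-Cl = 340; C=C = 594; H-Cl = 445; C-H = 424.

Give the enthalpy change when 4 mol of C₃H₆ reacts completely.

ΔH = −312 kJ

Bonds broken (reactants):
  C-C: 1 × 353 = 353
  C-H: 6 × 424 = 2544
  C=C: 1 × 594 = 594
  H-Cl: 1 × 445 = 445
  Σ(broken) = 3936 kJ
Bonds formed (products):
  C-C: 2 × 353 = 706
  C-Cl: 1 × 340 = 340
  C-H: 7 × 424 = 2968
  Σ(formed) = 4014 kJ
ΔH = Σ(broken) − Σ(formed) = 3936 − 4014 = −78 kJ
For 4× the reaction as written: 4 × (−78) = −312 kJ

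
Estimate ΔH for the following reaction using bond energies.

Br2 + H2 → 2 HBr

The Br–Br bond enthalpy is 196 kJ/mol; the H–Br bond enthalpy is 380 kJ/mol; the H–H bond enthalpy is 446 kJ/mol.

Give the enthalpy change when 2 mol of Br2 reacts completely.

Bonds broken (reactants):
  Br–Br: 1 × 196 = 196
  H–H: 1 × 446 = 446
  Σ(broken) = 642 kJ
Bonds formed (products):
  H–Br: 2 × 380 = 760
  Σ(formed) = 760 kJ
ΔH = Σ(broken) − Σ(formed) = 642 − 760 = −118 kJ
For 2× the reaction as written: 2 × (−118) = −236 kJ

ΔH = −236 kJ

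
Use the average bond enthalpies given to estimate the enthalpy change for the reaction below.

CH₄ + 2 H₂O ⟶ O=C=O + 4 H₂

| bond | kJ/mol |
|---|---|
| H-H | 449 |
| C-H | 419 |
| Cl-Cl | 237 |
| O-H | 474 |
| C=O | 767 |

ΔH ≈ +242 kJ

Bonds broken (reactants):
  C-H: 4 × 419 = 1676
  O-H: 4 × 474 = 1896
  Σ(broken) = 3572 kJ
Bonds formed (products):
  C=O: 2 × 767 = 1534
  H-H: 4 × 449 = 1796
  Σ(formed) = 3330 kJ
ΔH = Σ(broken) − Σ(formed) = 3572 − 3330 = +242 kJ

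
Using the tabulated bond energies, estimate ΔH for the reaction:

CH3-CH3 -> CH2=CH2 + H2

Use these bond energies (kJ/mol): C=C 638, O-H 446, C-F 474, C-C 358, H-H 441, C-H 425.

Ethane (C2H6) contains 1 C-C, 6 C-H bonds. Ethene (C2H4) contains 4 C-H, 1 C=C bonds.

ΔH ≈ +129 kJ

Bonds broken (reactants):
  C-C: 1 × 358 = 358
  C-H: 6 × 425 = 2550
  Σ(broken) = 2908 kJ
Bonds formed (products):
  C-H: 4 × 425 = 1700
  C=C: 1 × 638 = 638
  H-H: 1 × 441 = 441
  Σ(formed) = 2779 kJ
ΔH = Σ(broken) − Σ(formed) = 2908 − 2779 = +129 kJ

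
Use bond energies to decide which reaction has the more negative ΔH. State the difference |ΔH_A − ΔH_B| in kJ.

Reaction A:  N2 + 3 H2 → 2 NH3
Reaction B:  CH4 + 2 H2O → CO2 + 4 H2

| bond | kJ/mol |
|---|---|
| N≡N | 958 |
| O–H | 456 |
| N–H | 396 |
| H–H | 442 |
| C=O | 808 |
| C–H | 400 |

Reaction A, by 132 kJ

Reaction A:
  Bonds broken (reactants):
    H–H: 3 × 442 = 1326
    N≡N: 1 × 958 = 958
    Σ(broken) = 2284 kJ
  Bonds formed (products):
    N–H: 6 × 396 = 2376
    Σ(formed) = 2376 kJ
  ΔH_A = 2284 − 2376 = −92 kJ
Reaction B:
  Bonds broken (reactants):
    C–H: 4 × 400 = 1600
    O–H: 4 × 456 = 1824
    Σ(broken) = 3424 kJ
  Bonds formed (products):
    C=O: 2 × 808 = 1616
    H–H: 4 × 442 = 1768
    Σ(formed) = 3384 kJ
  ΔH_B = 3424 − 3384 = +40 kJ
ΔH_A − ΔH_B = −132 kJ, so reaction A has the more negative ΔH; |ΔH_A − ΔH_B| = 132 kJ.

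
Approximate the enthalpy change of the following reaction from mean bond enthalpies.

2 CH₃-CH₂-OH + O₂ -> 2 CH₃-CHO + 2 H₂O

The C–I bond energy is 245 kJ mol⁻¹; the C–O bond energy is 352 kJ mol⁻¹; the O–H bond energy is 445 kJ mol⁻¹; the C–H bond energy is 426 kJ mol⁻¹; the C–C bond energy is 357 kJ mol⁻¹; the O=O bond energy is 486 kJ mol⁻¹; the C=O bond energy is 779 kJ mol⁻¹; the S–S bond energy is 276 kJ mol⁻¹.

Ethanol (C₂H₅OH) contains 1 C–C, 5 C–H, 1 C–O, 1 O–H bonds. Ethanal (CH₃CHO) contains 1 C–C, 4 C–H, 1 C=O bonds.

Bonds broken (reactants):
  C–C: 2 × 357 = 714
  C–H: 10 × 426 = 4260
  C–O: 2 × 352 = 704
  O–H: 2 × 445 = 890
  O=O: 1 × 486 = 486
  Σ(broken) = 7054 kJ
Bonds formed (products):
  C–C: 2 × 357 = 714
  C–H: 8 × 426 = 3408
  C=O: 2 × 779 = 1558
  O–H: 4 × 445 = 1780
  Σ(formed) = 7460 kJ
ΔH = Σ(broken) − Σ(formed) = 7054 − 7460 = −406 kJ

ΔH ≈ −406 kJ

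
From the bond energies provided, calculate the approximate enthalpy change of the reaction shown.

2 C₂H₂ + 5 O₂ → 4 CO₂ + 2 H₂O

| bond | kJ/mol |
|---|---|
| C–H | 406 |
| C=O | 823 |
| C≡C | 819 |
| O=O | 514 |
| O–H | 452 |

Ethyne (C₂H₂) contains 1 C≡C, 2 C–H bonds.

Bonds broken (reactants):
  C≡C: 2 × 819 = 1638
  C–H: 4 × 406 = 1624
  O=O: 5 × 514 = 2570
  Σ(broken) = 5832 kJ
Bonds formed (products):
  C=O: 8 × 823 = 6584
  O–H: 4 × 452 = 1808
  Σ(formed) = 8392 kJ
ΔH = Σ(broken) − Σ(formed) = 5832 − 8392 = −2560 kJ

ΔH ≈ −2560 kJ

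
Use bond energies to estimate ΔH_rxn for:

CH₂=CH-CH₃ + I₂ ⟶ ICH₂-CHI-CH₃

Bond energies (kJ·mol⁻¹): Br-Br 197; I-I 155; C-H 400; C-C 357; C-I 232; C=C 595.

Bonds broken (reactants):
  C-C: 1 × 357 = 357
  C-H: 6 × 400 = 2400
  C=C: 1 × 595 = 595
  I-I: 1 × 155 = 155
  Σ(broken) = 3507 kJ
Bonds formed (products):
  C-C: 2 × 357 = 714
  C-H: 6 × 400 = 2400
  C-I: 2 × 232 = 464
  Σ(formed) = 3578 kJ
ΔH = Σ(broken) − Σ(formed) = 3507 − 3578 = −71 kJ

ΔH ≈ −71 kJ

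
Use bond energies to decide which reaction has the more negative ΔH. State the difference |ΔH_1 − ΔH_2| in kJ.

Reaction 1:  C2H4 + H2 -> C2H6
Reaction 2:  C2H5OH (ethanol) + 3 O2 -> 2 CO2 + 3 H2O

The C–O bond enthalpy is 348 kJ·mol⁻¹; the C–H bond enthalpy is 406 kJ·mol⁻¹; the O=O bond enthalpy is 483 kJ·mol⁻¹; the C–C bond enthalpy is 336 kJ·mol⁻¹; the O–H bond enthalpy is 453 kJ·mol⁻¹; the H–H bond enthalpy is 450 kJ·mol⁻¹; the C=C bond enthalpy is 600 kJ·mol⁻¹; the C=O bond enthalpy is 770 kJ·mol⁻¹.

Reaction 2, by 1084 kJ

Reaction 1:
  Bonds broken (reactants):
    C–H: 4 × 406 = 1624
    C=C: 1 × 600 = 600
    H–H: 1 × 450 = 450
    Σ(broken) = 2674 kJ
  Bonds formed (products):
    C–C: 1 × 336 = 336
    C–H: 6 × 406 = 2436
    Σ(formed) = 2772 kJ
  ΔH_1 = 2674 − 2772 = −98 kJ
Reaction 2:
  Bonds broken (reactants):
    C–C: 1 × 336 = 336
    C–H: 5 × 406 = 2030
    C–O: 1 × 348 = 348
    O–H: 1 × 453 = 453
    O=O: 3 × 483 = 1449
    Σ(broken) = 4616 kJ
  Bonds formed (products):
    C=O: 4 × 770 = 3080
    O–H: 6 × 453 = 2718
    Σ(formed) = 5798 kJ
  ΔH_2 = 4616 − 5798 = −1182 kJ
ΔH_1 − ΔH_2 = +1084 kJ, so reaction 2 has the more negative ΔH; |ΔH_1 − ΔH_2| = 1084 kJ.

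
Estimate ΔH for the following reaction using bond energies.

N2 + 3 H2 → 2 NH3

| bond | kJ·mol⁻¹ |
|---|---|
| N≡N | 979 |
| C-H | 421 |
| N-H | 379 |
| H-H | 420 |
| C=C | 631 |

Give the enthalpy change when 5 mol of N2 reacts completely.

ΔH = −175 kJ

Bonds broken (reactants):
  H-H: 3 × 420 = 1260
  N≡N: 1 × 979 = 979
  Σ(broken) = 2239 kJ
Bonds formed (products):
  N-H: 6 × 379 = 2274
  Σ(formed) = 2274 kJ
ΔH = Σ(broken) − Σ(formed) = 2239 − 2274 = −35 kJ
For 5× the reaction as written: 5 × (−35) = −175 kJ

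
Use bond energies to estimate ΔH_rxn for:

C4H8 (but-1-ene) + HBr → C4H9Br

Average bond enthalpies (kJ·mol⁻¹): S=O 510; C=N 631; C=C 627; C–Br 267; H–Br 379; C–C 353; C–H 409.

ΔH ≈ −23 kJ

Bonds broken (reactants):
  C–C: 2 × 353 = 706
  C–H: 8 × 409 = 3272
  C=C: 1 × 627 = 627
  H–Br: 1 × 379 = 379
  Σ(broken) = 4984 kJ
Bonds formed (products):
  C–Br: 1 × 267 = 267
  C–C: 3 × 353 = 1059
  C–H: 9 × 409 = 3681
  Σ(formed) = 5007 kJ
ΔH = Σ(broken) − Σ(formed) = 4984 − 5007 = −23 kJ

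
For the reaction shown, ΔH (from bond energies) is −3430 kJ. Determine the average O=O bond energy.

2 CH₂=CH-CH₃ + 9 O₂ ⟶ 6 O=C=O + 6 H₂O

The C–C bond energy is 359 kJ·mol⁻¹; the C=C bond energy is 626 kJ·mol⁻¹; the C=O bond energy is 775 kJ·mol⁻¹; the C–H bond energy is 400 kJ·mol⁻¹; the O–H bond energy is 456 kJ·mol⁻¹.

D(O=O) ≈ 508 kJ/mol

Let D be the O=O bond energy.
Σ(broken) = 2×359 + 12×400 + 2×626 + 9×D = 6770 + 9D
Σ(formed) = 12×775 + 12×456 = 14772
ΔH = Σ(broken) − Σ(formed) = (6770 + 9D) − (14772) = −8002 + 9D
Setting this equal to −3430 kJ gives 9D = 4572, so D = 508 kJ/mol.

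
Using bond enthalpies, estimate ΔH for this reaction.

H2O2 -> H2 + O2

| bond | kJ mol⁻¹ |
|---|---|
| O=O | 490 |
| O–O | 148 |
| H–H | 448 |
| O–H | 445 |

ΔH ≈ +100 kJ

Bonds broken (reactants):
  O–H: 2 × 445 = 890
  O–O: 1 × 148 = 148
  Σ(broken) = 1038 kJ
Bonds formed (products):
  H–H: 1 × 448 = 448
  O=O: 1 × 490 = 490
  Σ(formed) = 938 kJ
ΔH = Σ(broken) − Σ(formed) = 1038 − 938 = +100 kJ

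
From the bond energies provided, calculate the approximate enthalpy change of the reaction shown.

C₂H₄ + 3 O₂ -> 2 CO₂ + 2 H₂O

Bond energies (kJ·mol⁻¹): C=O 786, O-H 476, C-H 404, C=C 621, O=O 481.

Bonds broken (reactants):
  C-H: 4 × 404 = 1616
  C=C: 1 × 621 = 621
  O=O: 3 × 481 = 1443
  Σ(broken) = 3680 kJ
Bonds formed (products):
  C=O: 4 × 786 = 3144
  O-H: 4 × 476 = 1904
  Σ(formed) = 5048 kJ
ΔH = Σ(broken) − Σ(formed) = 3680 − 5048 = −1368 kJ

ΔH ≈ −1368 kJ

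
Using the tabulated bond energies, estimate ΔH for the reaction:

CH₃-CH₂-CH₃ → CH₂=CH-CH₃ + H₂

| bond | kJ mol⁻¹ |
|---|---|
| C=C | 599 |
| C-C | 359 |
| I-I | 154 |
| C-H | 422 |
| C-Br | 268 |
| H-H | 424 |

ΔH ≈ +180 kJ

Bonds broken (reactants):
  C-C: 2 × 359 = 718
  C-H: 8 × 422 = 3376
  Σ(broken) = 4094 kJ
Bonds formed (products):
  C-C: 1 × 359 = 359
  C-H: 6 × 422 = 2532
  C=C: 1 × 599 = 599
  H-H: 1 × 424 = 424
  Σ(formed) = 3914 kJ
ΔH = Σ(broken) − Σ(formed) = 4094 − 3914 = +180 kJ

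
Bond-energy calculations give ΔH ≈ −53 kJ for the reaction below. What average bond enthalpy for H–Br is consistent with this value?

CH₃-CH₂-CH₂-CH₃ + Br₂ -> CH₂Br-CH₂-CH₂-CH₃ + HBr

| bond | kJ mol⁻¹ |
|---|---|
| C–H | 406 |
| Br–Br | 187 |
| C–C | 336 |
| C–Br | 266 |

Let D be the H–Br bond energy.
Σ(broken) = 1×187 + 3×336 + 10×406 = 5255
Σ(formed) = 1×266 + 3×336 + 9×406 + 1×D = 4928 + D
ΔH = Σ(broken) − Σ(formed) = (5255) − (4928 + D) = +327 − D
Setting this equal to −53 kJ gives D = 380 kJ/mol.

D(H–Br) ≈ 380 kJ/mol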